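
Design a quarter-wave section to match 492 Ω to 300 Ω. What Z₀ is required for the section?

Z_qwt = √(Z_0·R_L) = √(300 × 492) = √147600

Z_qwt ≈ 384 Ω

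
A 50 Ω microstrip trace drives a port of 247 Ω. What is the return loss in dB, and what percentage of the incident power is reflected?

RL ≈ 3.57 dB; 44% of incident power reflected

Γ = (247 − 50)/(247 + 50) = 0.663
RL = −20·log₁₀(0.663) = 3.57 dB
P_refl/P_inc = |Γ|² = 0.44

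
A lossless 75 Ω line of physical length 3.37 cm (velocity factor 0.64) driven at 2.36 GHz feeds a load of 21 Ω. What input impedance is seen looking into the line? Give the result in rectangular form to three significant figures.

Z_in ≈ 27.7 − j40.2 Ω

λ = v/f = 0.64·c / 2.36 GHz = 0.0814 m
βl = 2π·l/λ = 2π × 0.414 = 149°
tan(βl) = tan(149°) = -0.598
Z_in = Z_0·(Z_L + jZ_0·tanβl)/(Z_0 + jZ_L·tanβl)
     = 75·(21 − j44.8)/(75 − j12.6)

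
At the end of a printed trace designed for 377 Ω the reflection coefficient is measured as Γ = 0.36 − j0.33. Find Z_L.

Z_L = Z_0·(1 + Γ)/(1 − Γ) = 377·(1.36 − j0.33)/(0.64 + j0.33)

Z_L ≈ 554 − j480 Ω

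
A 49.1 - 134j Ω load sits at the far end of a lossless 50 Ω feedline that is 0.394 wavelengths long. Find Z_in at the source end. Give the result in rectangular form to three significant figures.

Z_in ≈ 43.7 + j126 Ω

βl = 2π × 0.394 = 142°
tan(βl) = tan(142°) = -0.786
Z_in = Z_0·(Z_L + jZ_0·tanβl)/(Z_0 + jZ_L·tanβl)
     = 50·(49.1 − j173)/(-55.3 − j38.6)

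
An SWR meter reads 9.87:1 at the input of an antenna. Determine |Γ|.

|Γ| ≈ 0.816

|Γ| = (S − 1)/(S + 1) = (9.87 − 1)/(9.87 + 1) = 8.87/10.9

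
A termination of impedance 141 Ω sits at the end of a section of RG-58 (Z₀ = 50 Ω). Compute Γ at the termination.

Γ = 0.476

Γ = (Z_L − Z_0)/(Z_L + Z_0) = (141 − 50)/(141 + 50) = 91/191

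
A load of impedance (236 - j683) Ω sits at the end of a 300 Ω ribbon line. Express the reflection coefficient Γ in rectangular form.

Γ ≈ 0.573 − j0.544

Γ = (Z_L − Z_0)/(Z_L + Z_0) = (-64 − j683)/(536 − j683)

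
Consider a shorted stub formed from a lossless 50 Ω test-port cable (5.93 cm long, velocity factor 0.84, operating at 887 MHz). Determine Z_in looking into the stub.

Z_in ≈ +j188 Ω

λ = v/f = 0.84·c / 887 MHz = 0.284 m
βl = 2π·l/λ = 2π × 0.209 = 75.1°
tan(βl) = 3.77
For a shorted stub, Z_in = jZ_0·tan(βl)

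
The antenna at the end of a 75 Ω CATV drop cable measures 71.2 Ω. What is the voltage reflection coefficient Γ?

Γ = (Z_L − Z_0)/(Z_L + Z_0) = (71.2 − 75)/(71.2 + 75) = -3.8/146.2

Γ = -0.026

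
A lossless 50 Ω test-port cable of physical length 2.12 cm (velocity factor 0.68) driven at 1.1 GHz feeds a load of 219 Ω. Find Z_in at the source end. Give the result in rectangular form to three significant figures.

λ = v/f = 0.68·c / 1.1 GHz = 0.185 m
βl = 2π·l/λ = 2π × 0.114 = 41.2°
tan(βl) = tan(41.2°) = 0.874
Z_in = Z_0·(Z_L + jZ_0·tanβl)/(Z_0 + jZ_L·tanβl)
     = 50·(219 + j43.7)/(50 + j191)

Z_in ≈ 24.7 − j50.8 Ω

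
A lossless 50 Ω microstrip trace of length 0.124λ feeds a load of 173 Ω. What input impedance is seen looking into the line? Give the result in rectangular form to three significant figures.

βl = 2π × 0.124 = 44.6°
tan(βl) = tan(44.6°) = 0.988
Z_in = Z_0·(Z_L + jZ_0·tanβl)/(Z_0 + jZ_L·tanβl)
     = 50·(173 + j49.4)/(50 + j171)

Z_in ≈ 27 − j42.7 Ω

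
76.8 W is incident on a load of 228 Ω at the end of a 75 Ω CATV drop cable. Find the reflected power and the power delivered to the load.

P_reflected ≈ 19.6 W; P_delivered ≈ 57.2 W

Γ = (228 − 75)/(228 + 75) = 0.505
|Γ|² = 0.255
P_refl = |Γ|²·P_inc = 19.6 W, P_del = (1 − |Γ|²)·P_inc = 57.2 W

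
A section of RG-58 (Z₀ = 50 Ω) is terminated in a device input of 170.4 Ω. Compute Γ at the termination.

Γ = 0.546

Γ = (Z_L − Z_0)/(Z_L + Z_0) = (170.4 − 50)/(170.4 + 50) = 120.4/220.4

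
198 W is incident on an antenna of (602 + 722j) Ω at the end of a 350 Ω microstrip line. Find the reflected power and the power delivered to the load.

P_reflected ≈ 81.1 W; P_delivered ≈ 117 W

|Γ| = |(252 + j722)/(952 + j722)| = 0.64
|Γ|² = 0.41
P_refl = |Γ|²·P_inc = 81.1 W, P_del = (1 − |Γ|²)·P_inc = 117 W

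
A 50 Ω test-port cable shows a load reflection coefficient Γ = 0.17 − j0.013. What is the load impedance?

Z_L ≈ 70.5 − j1.89 Ω

Z_L = Z_0·(1 + Γ)/(1 − Γ) = 50·(1.17 − j0.013)/(0.83 + j0.013)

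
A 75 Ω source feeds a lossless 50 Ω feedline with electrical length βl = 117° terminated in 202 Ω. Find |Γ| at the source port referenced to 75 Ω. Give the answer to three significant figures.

tan(βl) = -1.96
Z_in = Z_0·(Z_L + jZ_0·tanβl)/(Z_0 + jZ_L·tanβl) = 15.3 + j23.5 Ω
Γ_s = (Z_in − Z_s)/(Z_in + Z_s) = (-59.7 + j23.5)/(90.3 + j23.5), |Γ_s| = 0.687

|Γ| ≈ 0.687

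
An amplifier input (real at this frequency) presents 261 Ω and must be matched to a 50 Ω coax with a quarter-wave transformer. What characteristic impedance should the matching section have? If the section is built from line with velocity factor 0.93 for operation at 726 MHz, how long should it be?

Z_qwt ≈ 114 Ω; length ≈ 9.61 cm

Z_qwt = √(Z_0·R_L) = √(50 × 261) = √13050
λ = 0.93·c/f = 0.384 m, so l = λ/4 = 0.0961 m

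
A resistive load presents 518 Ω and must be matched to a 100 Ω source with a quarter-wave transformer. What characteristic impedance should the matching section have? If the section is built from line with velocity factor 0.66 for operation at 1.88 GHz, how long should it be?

Z_qwt = √(Z_0·R_L) = √(100 × 518) = √51800
λ = 0.66·c/f = 0.105 m, so l = λ/4 = 0.0263 m

Z_qwt ≈ 228 Ω; length ≈ 2.63 cm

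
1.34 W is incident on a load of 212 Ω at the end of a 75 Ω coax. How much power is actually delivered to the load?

P_delivered ≈ 1.03 W

Γ = (212 − 75)/(212 + 75) = 0.477
|Γ|² = 0.228
P_refl = |Γ|²·P_inc = 0.305 W, P_del = (1 − |Γ|²)·P_inc = 1.03 W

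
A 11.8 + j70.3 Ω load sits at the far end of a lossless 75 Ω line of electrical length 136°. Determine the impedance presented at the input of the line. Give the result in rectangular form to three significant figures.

tan(βl) = tan(136°) = -0.966
Z_in = Z_0·(Z_L + jZ_0·tanβl)/(Z_0 + jZ_L·tanβl)
     = 75·(11.8 − j2.13)/(143 − j11.4)

Z_in ≈ 6.24 − j0.618 Ω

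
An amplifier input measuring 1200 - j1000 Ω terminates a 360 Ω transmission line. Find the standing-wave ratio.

Γ = (Z_L − Z_0)/(Z_L + Z_0) = (840 − j1000)/(1560 − j1000)
|Γ| = 1310/1850 = 0.705
VSWR = (1 + |Γ|)/(1 − |Γ|) = 1.7/0.295

VSWR ≈ 5.77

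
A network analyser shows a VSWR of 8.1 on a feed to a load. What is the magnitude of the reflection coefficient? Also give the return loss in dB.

|Γ| = (S − 1)/(S + 1) = (8.1 − 1)/(8.1 + 1) = 7.1/9.1
RL = −20·log₁₀|Γ| = −20·log₁₀(0.78)

|Γ| ≈ 0.78; return loss ≈ 2.16 dB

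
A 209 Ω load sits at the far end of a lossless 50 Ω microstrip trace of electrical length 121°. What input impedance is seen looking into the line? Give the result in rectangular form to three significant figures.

Z_in ≈ 16 + j27.8 Ω

tan(βl) = tan(121°) = -1.66
Z_in = Z_0·(Z_L + jZ_0·tanβl)/(Z_0 + jZ_L·tanβl)
     = 50·(209 − j83.2)/(50 − j348)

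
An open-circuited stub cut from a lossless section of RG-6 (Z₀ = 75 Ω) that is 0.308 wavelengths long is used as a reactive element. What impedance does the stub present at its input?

Z_in ≈ +j28.6 Ω

βl = 2π × 0.308 = 111°
tan(βl) = -2.62
For an open-circuited stub, Z_in = −jZ_0·cot(βl) = −jZ_0/tan(βl)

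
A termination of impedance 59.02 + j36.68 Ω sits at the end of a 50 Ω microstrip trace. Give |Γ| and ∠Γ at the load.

Γ = (Z_L − Z_0)/(Z_L + Z_0) = (9.02 + j36.68)/(109 + j36.68)
|Γ| = 37.8/115 = 0.328

Γ ≈ 0.328 ∠ 57.6°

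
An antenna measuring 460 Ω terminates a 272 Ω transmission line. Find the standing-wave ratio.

For a purely resistive load, VSWR = R_L/Z_0 or Z_0/R_L (whichever > 1) = 460/272

VSWR ≈ 1.69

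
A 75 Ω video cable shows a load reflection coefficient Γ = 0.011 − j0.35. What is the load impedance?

Z_L ≈ 59.8 − j47.7 Ω

Z_L = Z_0·(1 + Γ)/(1 − Γ) = 75·(1.01 − j0.35)/(0.989 + j0.35)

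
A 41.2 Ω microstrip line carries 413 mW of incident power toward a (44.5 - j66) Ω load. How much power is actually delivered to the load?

P_delivered ≈ 259 mW

|Γ| = |(3.3 − j66)/(85.7 − j66)| = 0.611
|Γ|² = 0.373
P_refl = |Γ|²·P_inc = 154 mW, P_del = (1 − |Γ|²)·P_inc = 259 mW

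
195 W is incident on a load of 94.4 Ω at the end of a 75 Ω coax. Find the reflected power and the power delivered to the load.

P_reflected ≈ 2.56 W; P_delivered ≈ 192 W

Γ = (94.4 − 75)/(94.4 + 75) = 0.115
|Γ|² = 0.0131
P_refl = |Γ|²·P_inc = 2.56 W, P_del = (1 − |Γ|²)·P_inc = 192 W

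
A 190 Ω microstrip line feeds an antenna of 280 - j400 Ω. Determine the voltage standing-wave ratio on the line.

VSWR ≈ 4.96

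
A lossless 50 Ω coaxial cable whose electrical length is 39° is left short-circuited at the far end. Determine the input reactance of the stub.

tan(βl) = 0.81
For a short-circuited stub, Z_in = jZ_0·tan(βl)

X_in ≈ 40.5 Ω (inductive)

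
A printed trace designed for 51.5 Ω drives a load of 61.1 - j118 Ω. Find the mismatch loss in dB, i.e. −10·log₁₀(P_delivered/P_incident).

mismatch loss ≈ 3.25 dB

Γ = (9.6 − j118)/(112.6 − j118), |Γ| = 0.726
|Γ|² = 0.527, so P_del/P_inc = 1 − |Γ|² = 0.473
ML = −10·log₁₀(1 − |Γ|²)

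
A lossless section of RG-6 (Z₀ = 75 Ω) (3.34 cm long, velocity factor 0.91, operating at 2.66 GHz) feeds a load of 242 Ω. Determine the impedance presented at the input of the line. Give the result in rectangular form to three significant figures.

λ = v/f = 0.91·c / 2.66 GHz = 0.103 m
βl = 2π·l/λ = 2π × 0.325 = 117°
tan(βl) = tan(117°) = -1.95
Z_in = Z_0·(Z_L + jZ_0·tanβl)/(Z_0 + jZ_L·tanβl)
     = 75·(242 − j146)/(75 − j472)

Z_in ≈ 28.6 + j33.9 Ω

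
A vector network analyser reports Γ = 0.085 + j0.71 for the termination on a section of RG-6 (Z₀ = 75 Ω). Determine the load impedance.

Z_L = Z_0·(1 + Γ)/(1 − Γ) = 75·(1.08 + j0.71)/(0.915 − j0.71)

Z_L ≈ 27.3 + j79.4 Ω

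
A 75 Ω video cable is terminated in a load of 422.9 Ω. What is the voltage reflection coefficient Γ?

Γ = (Z_L − Z_0)/(Z_L + Z_0) = (422.9 − 75)/(422.9 + 75) = 347.9/497.9

Γ = 0.699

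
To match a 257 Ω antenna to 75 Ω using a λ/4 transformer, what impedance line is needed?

Z_qwt ≈ 139 Ω

Z_qwt = √(Z_0·R_L) = √(75 × 257) = √19280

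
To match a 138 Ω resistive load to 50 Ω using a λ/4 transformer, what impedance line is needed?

Z_qwt = √(Z_0·R_L) = √(50 × 138) = √6900

Z_qwt ≈ 83.1 Ω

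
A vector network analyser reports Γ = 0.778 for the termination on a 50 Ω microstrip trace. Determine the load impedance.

Z_L ≈ 400 Ω

Z_L = Z_0·(1 + Γ)/(1 − Γ) = 50·(1.78)/(0.222)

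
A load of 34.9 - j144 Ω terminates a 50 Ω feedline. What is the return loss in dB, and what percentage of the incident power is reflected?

RL ≈ 1.25 dB; 75% of incident power reflected

Γ = (-15.1 − j144)/(84.9 − j144), |Γ| = 0.866
RL = −20·log₁₀(0.866) = 1.25 dB
P_refl/P_inc = |Γ|² = 0.75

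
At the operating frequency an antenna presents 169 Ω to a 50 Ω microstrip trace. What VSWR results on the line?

VSWR ≈ 3.38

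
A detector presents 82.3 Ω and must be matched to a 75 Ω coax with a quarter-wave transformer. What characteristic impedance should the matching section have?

Z_qwt ≈ 78.6 Ω

Z_qwt = √(Z_0·R_L) = √(75 × 82.3) = √6172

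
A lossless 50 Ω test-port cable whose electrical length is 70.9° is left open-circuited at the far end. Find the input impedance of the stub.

tan(βl) = 2.89
For an open-circuited stub, Z_in = −jZ_0·cot(βl) = −jZ_0/tan(βl)

Z_in ≈ −j17.3 Ω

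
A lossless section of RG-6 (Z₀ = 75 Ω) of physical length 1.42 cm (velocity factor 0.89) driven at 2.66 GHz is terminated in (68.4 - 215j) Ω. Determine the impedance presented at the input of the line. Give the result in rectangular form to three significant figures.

λ = v/f = 0.89·c / 2.66 GHz = 0.1 m
βl = 2π·l/λ = 2π × 0.141 = 50.9°
tan(βl) = tan(50.9°) = 1.23
Z_in = Z_0·(Z_L + jZ_0·tanβl)/(Z_0 + jZ_L·tanβl)
     = 75·(68.4 − j123)/(340 + j84.3)

Z_in ≈ 7.9 − j29 Ω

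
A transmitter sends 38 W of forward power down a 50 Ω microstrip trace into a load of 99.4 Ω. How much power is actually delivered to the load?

Γ = (99.4 − 50)/(99.4 + 50) = 0.331
|Γ|² = 0.109
P_refl = |Γ|²·P_inc = 4.15 W, P_del = (1 − |Γ|²)·P_inc = 33.8 W

P_delivered ≈ 33.8 W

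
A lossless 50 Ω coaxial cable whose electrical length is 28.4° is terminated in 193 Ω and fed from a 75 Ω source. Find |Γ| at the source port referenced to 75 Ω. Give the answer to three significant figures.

tan(βl) = 0.541
Z_in = Z_0·(Z_L + jZ_0·tanβl)/(Z_0 + jZ_L·tanβl) = 46.6 − j70.2 Ω
Γ_s = (Z_in − Z_s)/(Z_in + Z_s) = (-28.4 − j70.2)/(122 − j70.2), |Γ_s| = 0.539

|Γ| ≈ 0.539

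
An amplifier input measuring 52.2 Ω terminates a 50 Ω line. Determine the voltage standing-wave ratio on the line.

Γ = (52.2 − 50)/(52.2 + 50) = 0.0215
VSWR = (1 + 0.0215)/(1 − 0.0215)

VSWR ≈ 1.04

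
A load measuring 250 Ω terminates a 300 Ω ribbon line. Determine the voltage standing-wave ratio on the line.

VSWR ≈ 1.2

For a purely resistive load, VSWR = R_L/Z_0 or Z_0/R_L (whichever > 1) = 300/250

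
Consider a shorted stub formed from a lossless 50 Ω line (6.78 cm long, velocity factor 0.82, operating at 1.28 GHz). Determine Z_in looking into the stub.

λ = v/f = 0.82·c / 1.28 GHz = 0.192 m
βl = 2π·l/λ = 2π × 0.353 = 127°
tan(βl) = -1.33
For a shorted stub, Z_in = jZ_0·tan(βl)

Z_in ≈ −j66.3 Ω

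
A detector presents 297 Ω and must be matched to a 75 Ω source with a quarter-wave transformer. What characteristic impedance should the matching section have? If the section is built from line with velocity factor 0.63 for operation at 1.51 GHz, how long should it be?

Z_qwt = √(Z_0·R_L) = √(75 × 297) = √22280
λ = 0.63·c/f = 0.125 m, so l = λ/4 = 0.0313 m

Z_qwt ≈ 149 Ω; length ≈ 3.13 cm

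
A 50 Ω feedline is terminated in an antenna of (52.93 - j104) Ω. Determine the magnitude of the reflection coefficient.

|Γ| ≈ 0.711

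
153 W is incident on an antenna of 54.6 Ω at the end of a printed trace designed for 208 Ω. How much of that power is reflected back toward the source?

Γ = (54.6 − 208)/(54.6 + 208) = -0.584
|Γ|² = 0.341
P_refl = |Γ|²·P_inc = 52.2 W, P_del = (1 − |Γ|²)·P_inc = 101 W

P_reflected ≈ 52.2 W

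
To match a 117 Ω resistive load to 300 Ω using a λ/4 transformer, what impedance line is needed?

Z_qwt ≈ 187 Ω

Z_qwt = √(Z_0·R_L) = √(300 × 117) = √35100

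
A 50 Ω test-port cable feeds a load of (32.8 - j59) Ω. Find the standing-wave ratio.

Γ = (Z_L − Z_0)/(Z_L + Z_0) = (-17.2 − j59)/(82.8 − j59)
|Γ| = 61.5/102 = 0.604
VSWR = (1 + |Γ|)/(1 − |Γ|) = 1.6/0.396

VSWR ≈ 4.06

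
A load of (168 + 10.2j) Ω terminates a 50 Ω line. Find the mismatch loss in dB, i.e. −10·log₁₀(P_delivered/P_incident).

Γ = (118 + j10.2)/(218 + j10.2), |Γ| = 0.543
|Γ|² = 0.295, so P_del/P_inc = 1 − |Γ|² = 0.705
ML = −10·log₁₀(1 − |Γ|²)

mismatch loss ≈ 1.52 dB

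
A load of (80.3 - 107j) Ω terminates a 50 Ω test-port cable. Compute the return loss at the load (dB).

RL ≈ 3.61 dB

Γ = (30.3 − j107)/(130.3 − j107), |Γ| = 0.66
RL = −20·log₁₀|Γ| = −20·log₁₀(0.66)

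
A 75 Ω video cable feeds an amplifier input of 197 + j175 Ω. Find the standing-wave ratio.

Γ = (Z_L − Z_0)/(Z_L + Z_0) = (122 + j175)/(272 + j175)
|Γ| = 213/323 = 0.66
VSWR = (1 + |Γ|)/(1 − |Γ|) = 1.66/0.34

VSWR ≈ 4.88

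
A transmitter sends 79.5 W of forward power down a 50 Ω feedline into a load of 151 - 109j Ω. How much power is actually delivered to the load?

|Γ| = |(101 − j109)/(201 − j109)| = 0.65
|Γ|² = 0.422
P_refl = |Γ|²·P_inc = 33.6 W, P_del = (1 − |Γ|²)·P_inc = 45.9 W

P_delivered ≈ 45.9 W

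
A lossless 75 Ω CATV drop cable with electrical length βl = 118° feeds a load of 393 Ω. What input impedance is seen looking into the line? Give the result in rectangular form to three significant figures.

Z_in ≈ 18.2 + j38 Ω

tan(βl) = tan(118°) = -1.88
Z_in = Z_0·(Z_L + jZ_0·tanβl)/(Z_0 + jZ_L·tanβl)
     = 75·(393 − j141)/(75 − j739)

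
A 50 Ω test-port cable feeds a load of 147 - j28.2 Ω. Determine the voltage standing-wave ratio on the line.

VSWR ≈ 3.06

Γ = (Z_L − Z_0)/(Z_L + Z_0) = (97 − j28.2)/(197 − j28.2)
|Γ| = 101/199 = 0.508
VSWR = (1 + |Γ|)/(1 − |Γ|) = 1.51/0.492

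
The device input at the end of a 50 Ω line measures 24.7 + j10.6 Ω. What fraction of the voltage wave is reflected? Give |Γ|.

|Γ| ≈ 0.364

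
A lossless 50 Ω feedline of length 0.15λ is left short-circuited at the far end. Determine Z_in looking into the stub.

βl = 2π × 0.15 = 54°
tan(βl) = 1.38
For a short-circuited stub, Z_in = jZ_0·tan(βl)

Z_in ≈ +j68.8 Ω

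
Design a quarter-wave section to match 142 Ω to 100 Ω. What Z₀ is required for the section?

Z_qwt ≈ 119 Ω

Z_qwt = √(Z_0·R_L) = √(100 × 142) = √14200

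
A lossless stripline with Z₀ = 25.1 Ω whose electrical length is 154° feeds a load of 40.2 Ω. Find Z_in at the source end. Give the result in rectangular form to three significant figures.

Z_in ≈ 30.9 + j11.9 Ω

tan(βl) = tan(154°) = -0.488
Z_in = Z_0·(Z_L + jZ_0·tanβl)/(Z_0 + jZ_L·tanβl)
     = 25.1·(40.2 − j12.2)/(25.1 − j19.6)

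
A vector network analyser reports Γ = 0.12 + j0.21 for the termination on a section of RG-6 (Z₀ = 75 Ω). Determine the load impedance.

Z_L ≈ 86.3 + j38.5 Ω

Z_L = Z_0·(1 + Γ)/(1 − Γ) = 75·(1.12 + j0.21)/(0.88 − j0.21)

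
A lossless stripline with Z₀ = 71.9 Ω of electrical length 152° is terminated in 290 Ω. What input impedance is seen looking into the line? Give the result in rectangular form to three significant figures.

tan(βl) = tan(152°) = -0.532
Z_in = Z_0·(Z_L + jZ_0·tanβl)/(Z_0 + jZ_L·tanβl)
     = 71.9·(290 − j38.2)/(71.9 − j154)

Z_in ≈ 66.4 + j104 Ω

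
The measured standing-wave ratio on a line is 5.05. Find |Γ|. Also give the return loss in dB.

|Γ| = (S − 1)/(S + 1) = (5.05 − 1)/(5.05 + 1) = 4.05/6.05
RL = −20·log₁₀|Γ| = −20·log₁₀(0.669)

|Γ| ≈ 0.669; return loss ≈ 3.49 dB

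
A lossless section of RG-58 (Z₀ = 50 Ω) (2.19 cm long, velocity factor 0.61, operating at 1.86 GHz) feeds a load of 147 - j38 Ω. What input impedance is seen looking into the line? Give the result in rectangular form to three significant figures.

λ = v/f = 0.61·c / 1.86 GHz = 0.0984 m
βl = 2π·l/λ = 2π × 0.223 = 80.1°
tan(βl) = tan(80.1°) = 5.75
Z_in = Z_0·(Z_L + jZ_0·tanβl)/(Z_0 + jZ_L·tanβl)
     = 50·(147 + j249)/(268 + j845)

Z_in ≈ 15.9 − j3.64 Ω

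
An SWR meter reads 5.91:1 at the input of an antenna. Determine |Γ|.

|Γ| ≈ 0.711

|Γ| = (S − 1)/(S + 1) = (5.91 − 1)/(5.91 + 1) = 4.91/6.91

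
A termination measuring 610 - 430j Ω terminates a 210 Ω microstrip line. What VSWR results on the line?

VSWR ≈ 4.47

Γ = (Z_L − Z_0)/(Z_L + Z_0) = (400 − j430)/(820 − j430)
|Γ| = 587/926 = 0.634
VSWR = (1 + |Γ|)/(1 − |Γ|) = 1.63/0.366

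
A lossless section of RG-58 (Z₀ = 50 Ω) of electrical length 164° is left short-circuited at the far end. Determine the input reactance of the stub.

tan(βl) = -0.287
For a short-circuited stub, Z_in = jZ_0·tan(βl)

X_in ≈ -14.3 Ω (capacitive)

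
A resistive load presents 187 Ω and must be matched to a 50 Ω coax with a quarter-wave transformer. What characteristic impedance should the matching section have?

Z_qwt ≈ 96.7 Ω

Z_qwt = √(Z_0·R_L) = √(50 × 187) = √9350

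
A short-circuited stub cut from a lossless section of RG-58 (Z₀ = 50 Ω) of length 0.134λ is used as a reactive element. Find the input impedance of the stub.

βl = 2π × 0.134 = 48.2°
tan(βl) = 1.12
For a short-circuited stub, Z_in = jZ_0·tan(βl)

Z_in ≈ +j56 Ω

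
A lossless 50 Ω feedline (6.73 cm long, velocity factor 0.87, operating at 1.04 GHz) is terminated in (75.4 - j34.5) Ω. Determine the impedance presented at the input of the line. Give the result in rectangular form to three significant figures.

Z_in ≈ 29.3 + j16.9 Ω

λ = v/f = 0.87·c / 1.04 GHz = 0.251 m
βl = 2π·l/λ = 2π × 0.268 = 96.5°
tan(βl) = tan(96.5°) = -8.72
Z_in = Z_0·(Z_L + jZ_0·tanβl)/(Z_0 + jZ_L·tanβl)
     = 50·(75.4 − j471)/(-251 − j658)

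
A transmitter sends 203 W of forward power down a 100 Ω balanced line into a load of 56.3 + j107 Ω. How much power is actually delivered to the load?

P_delivered ≈ 127 W

|Γ| = |(-43.7 + j107)/(156.3 + j107)| = 0.61
|Γ|² = 0.372
P_refl = |Γ|²·P_inc = 75.6 W, P_del = (1 − |Γ|²)·P_inc = 127 W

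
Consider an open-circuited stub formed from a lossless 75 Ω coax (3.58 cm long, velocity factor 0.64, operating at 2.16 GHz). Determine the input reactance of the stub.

λ = v/f = 0.64·c / 2.16 GHz = 0.0889 m
βl = 2π·l/λ = 2π × 0.403 = 145°
tan(βl) = -0.7
For an open-circuited stub, Z_in = −jZ_0·cot(βl) = −jZ_0/tan(βl)

X_in ≈ 107 Ω (inductive)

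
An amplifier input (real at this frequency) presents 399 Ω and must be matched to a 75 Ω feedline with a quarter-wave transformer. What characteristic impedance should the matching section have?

Z_qwt = √(Z_0·R_L) = √(75 × 399) = √29920

Z_qwt ≈ 173 Ω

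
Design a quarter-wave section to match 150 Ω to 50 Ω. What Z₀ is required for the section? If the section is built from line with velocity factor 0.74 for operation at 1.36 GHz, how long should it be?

Z_qwt = √(Z_0·R_L) = √(50 × 150) = √7500
λ = 0.74·c/f = 0.163 m, so l = λ/4 = 0.0408 m

Z_qwt ≈ 86.6 Ω; length ≈ 4.08 cm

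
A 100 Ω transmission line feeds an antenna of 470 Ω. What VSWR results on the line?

Γ = (470 − 100)/(470 + 100) = 0.649
VSWR = (1 + 0.649)/(1 − 0.649)

VSWR ≈ 4.7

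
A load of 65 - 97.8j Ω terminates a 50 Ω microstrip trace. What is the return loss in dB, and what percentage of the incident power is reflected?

Γ = (15 − j97.8)/(115 − j97.8), |Γ| = 0.655
RL = −20·log₁₀(0.655) = 3.67 dB
P_refl/P_inc = |Γ|² = 0.43

RL ≈ 3.67 dB; 43% of incident power reflected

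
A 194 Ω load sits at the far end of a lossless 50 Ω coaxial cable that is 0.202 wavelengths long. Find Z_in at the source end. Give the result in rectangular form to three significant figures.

βl = 2π × 0.202 = 72.7°
tan(βl) = tan(72.7°) = 3.21
Z_in = Z_0·(Z_L + jZ_0·tanβl)/(Z_0 + jZ_L·tanβl)
     = 50·(194 + j161)/(50 + j624)

Z_in ≈ 14 − j14.4 Ω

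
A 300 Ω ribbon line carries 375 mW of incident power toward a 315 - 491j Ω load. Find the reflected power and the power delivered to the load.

|Γ| = |(15 − j491)/(615 − j491)| = 0.624
|Γ|² = 0.39
P_refl = |Γ|²·P_inc = 146 mW, P_del = (1 − |Γ|²)·P_inc = 229 mW

P_reflected ≈ 146 mW; P_delivered ≈ 229 mW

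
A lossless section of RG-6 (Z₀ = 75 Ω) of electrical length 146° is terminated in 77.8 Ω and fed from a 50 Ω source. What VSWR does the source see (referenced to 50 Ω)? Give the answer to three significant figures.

tan(βl) = -0.675
Z_in = Z_0·(Z_L + jZ_0·tanβl)/(Z_0 + jZ_L·tanβl) = 76 + j2.58 Ω
Γ_s = (Z_in − Z_s)/(Z_in + Z_s) = (26 + j2.58)/(126 + j2.58), |Γ_s| = 0.207
VSWR = (1 + |Γ_s|)/(1 − |Γ_s|)

VSWR ≈ 1.52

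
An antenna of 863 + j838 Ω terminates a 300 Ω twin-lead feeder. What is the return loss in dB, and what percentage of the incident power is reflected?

RL ≈ 3.05 dB; 49.6% of incident power reflected

Γ = (563 + j838)/(1163 + j838), |Γ| = 0.704
RL = −20·log₁₀(0.704) = 3.05 dB
P_refl/P_inc = |Γ|² = 0.496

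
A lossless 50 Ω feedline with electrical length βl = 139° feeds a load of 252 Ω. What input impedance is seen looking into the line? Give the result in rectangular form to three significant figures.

Z_in ≈ 21.9 + j52.5 Ω

tan(βl) = tan(139°) = -0.869
Z_in = Z_0·(Z_L + jZ_0·tanβl)/(Z_0 + jZ_L·tanβl)
     = 50·(252 − j43.5)/(50 − j219)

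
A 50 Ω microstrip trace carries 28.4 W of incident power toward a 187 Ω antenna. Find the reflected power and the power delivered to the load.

Γ = (187 − 50)/(187 + 50) = 0.578
|Γ|² = 0.334
P_refl = |Γ|²·P_inc = 9.49 W, P_del = (1 − |Γ|²)·P_inc = 18.9 W

P_reflected ≈ 9.49 W; P_delivered ≈ 18.9 W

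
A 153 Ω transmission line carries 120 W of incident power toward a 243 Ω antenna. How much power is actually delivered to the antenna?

Γ = (243 − 153)/(243 + 153) = 0.227
|Γ|² = 0.0517
P_refl = |Γ|²·P_inc = 6.2 W, P_del = (1 − |Γ|²)·P_inc = 114 W

P_delivered ≈ 114 W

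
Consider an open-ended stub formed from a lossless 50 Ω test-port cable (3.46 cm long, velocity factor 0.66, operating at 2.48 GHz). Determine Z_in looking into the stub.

Z_in ≈ +j112 Ω

λ = v/f = 0.66·c / 2.48 GHz = 0.0798 m
βl = 2π·l/λ = 2π × 0.433 = 156°
tan(βl) = -0.445
For an open-ended stub, Z_in = −jZ_0·cot(βl) = −jZ_0/tan(βl)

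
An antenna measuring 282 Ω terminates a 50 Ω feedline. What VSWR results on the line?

Γ = (282 − 50)/(282 + 50) = 0.699
VSWR = (1 + 0.699)/(1 − 0.699)

VSWR ≈ 5.64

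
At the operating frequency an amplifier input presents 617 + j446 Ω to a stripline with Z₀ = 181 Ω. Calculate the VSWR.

Γ = (Z_L − Z_0)/(Z_L + Z_0) = (436 + j446)/(798 + j446)
|Γ| = 624/914 = 0.682
VSWR = (1 + |Γ|)/(1 − |Γ|) = 1.68/0.318

VSWR ≈ 5.29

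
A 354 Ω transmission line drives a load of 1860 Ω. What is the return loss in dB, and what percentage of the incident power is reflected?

Γ = (1860 − 354)/(1860 + 354) = 0.68
RL = −20·log₁₀(0.68) = 3.35 dB
P_refl/P_inc = |Γ|² = 0.463

RL ≈ 3.35 dB; 46.3% of incident power reflected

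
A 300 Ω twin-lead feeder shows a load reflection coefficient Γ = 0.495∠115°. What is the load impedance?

Z_L = Z_0·(1 + Γ)/(1 − Γ) = 300·(0.791 + j0.449)/(1.21 − j0.449)

Z_L ≈ 136 + j162 Ω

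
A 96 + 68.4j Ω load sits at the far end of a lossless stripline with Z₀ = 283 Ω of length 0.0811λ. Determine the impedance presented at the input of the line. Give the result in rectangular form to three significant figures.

Z_in ≈ 161 + j227 Ω

βl = 2π × 0.0811 = 29.2°
tan(βl) = tan(29.2°) = 0.559
Z_in = Z_0·(Z_L + jZ_0·tanβl)/(Z_0 + jZ_L·tanβl)
     = 283·(96 + j227)/(245 + j53.6)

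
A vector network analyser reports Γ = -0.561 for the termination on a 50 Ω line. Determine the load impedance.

Z_L = Z_0·(1 + Γ)/(1 − Γ) = 50·(0.439)/(1.56)

Z_L ≈ 14.1 Ω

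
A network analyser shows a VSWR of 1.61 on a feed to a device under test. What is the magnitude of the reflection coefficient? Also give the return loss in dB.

|Γ| ≈ 0.234; return loss ≈ 12.6 dB

|Γ| = (S − 1)/(S + 1) = (1.61 − 1)/(1.61 + 1) = 0.61/2.61
RL = −20·log₁₀|Γ| = −20·log₁₀(0.234)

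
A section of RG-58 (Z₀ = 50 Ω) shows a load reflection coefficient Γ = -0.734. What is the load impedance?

Z_L = Z_0·(1 + Γ)/(1 − Γ) = 50·(0.266)/(1.73)

Z_L ≈ 7.67 Ω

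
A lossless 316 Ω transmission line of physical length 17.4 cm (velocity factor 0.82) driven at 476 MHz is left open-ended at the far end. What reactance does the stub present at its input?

X_in ≈ 191 Ω (inductive)

λ = v/f = 0.82·c / 476 MHz = 0.517 m
βl = 2π·l/λ = 2π × 0.337 = 121°
tan(βl) = -1.65
For an open-ended stub, Z_in = −jZ_0·cot(βl) = −jZ_0/tan(βl)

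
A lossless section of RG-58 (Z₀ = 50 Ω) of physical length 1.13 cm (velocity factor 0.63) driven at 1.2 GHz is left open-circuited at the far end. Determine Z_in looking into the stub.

Z_in ≈ −j103 Ω

λ = v/f = 0.63·c / 1.2 GHz = 0.158 m
βl = 2π·l/λ = 2π × 0.0717 = 25.8°
tan(βl) = 0.484
For an open-circuited stub, Z_in = −jZ_0·cot(βl) = −jZ_0/tan(βl)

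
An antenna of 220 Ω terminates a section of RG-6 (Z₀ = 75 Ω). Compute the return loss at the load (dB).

Γ = (220 − 75)/(220 + 75) = 0.492
RL = −20·log₁₀|Γ| = −20·log₁₀(0.492)

RL ≈ 6.17 dB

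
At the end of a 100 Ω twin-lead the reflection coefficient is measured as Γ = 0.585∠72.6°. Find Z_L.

Z_L ≈ 66.3 + j113 Ω

Z_L = Z_0·(1 + Γ)/(1 − Γ) = 100·(1.17 + j0.558)/(0.825 − j0.558)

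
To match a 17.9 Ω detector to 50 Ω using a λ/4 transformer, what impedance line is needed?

Z_qwt = √(Z_0·R_L) = √(50 × 17.9) = √895

Z_qwt ≈ 29.9 Ω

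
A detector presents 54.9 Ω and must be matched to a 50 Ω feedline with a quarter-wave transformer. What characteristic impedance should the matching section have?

Z_qwt = √(Z_0·R_L) = √(50 × 54.9) = √2745

Z_qwt ≈ 52.4 Ω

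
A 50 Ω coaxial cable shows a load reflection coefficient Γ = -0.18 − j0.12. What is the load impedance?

Z_L = Z_0·(1 + Γ)/(1 − Γ) = 50·(0.82 − j0.12)/(1.18 + j0.12)

Z_L ≈ 33.9 − j8.53 Ω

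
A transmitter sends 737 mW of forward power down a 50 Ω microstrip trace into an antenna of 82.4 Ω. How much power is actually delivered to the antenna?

P_delivered ≈ 693 mW

Γ = (82.4 − 50)/(82.4 + 50) = 0.245
|Γ|² = 0.0599
P_refl = |Γ|²·P_inc = 44.1 mW, P_del = (1 − |Γ|²)·P_inc = 693 mW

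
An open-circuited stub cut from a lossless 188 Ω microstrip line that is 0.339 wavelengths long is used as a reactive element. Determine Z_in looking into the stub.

βl = 2π × 0.339 = 122°
tan(βl) = -1.6
For an open-circuited stub, Z_in = −jZ_0·cot(βl) = −jZ_0/tan(βl)

Z_in ≈ +j118 Ω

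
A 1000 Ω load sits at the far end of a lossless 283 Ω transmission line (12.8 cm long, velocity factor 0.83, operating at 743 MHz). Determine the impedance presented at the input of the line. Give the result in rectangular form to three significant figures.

λ = v/f = 0.83·c / 743 MHz = 0.335 m
βl = 2π·l/λ = 2π × 0.382 = 137°
tan(βl) = tan(137°) = -0.916
Z_in = Z_0·(Z_L + jZ_0·tanβl)/(Z_0 + jZ_L·tanβl)
     = 283·(1000 − j259)/(283 − j916)

Z_in ≈ 160 + j259 Ω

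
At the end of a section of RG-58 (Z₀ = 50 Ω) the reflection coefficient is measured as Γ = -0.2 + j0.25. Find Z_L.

Z_L = Z_0·(1 + Γ)/(1 − Γ) = 50·(0.8 + j0.25)/(1.2 − j0.25)

Z_L ≈ 29.9 + j16.6 Ω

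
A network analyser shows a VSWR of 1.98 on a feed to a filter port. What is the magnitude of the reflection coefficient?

|Γ| ≈ 0.329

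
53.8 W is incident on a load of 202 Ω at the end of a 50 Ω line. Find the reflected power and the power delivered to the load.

Γ = (202 − 50)/(202 + 50) = 0.603
|Γ|² = 0.364
P_refl = |Γ|²·P_inc = 19.6 W, P_del = (1 − |Γ|²)·P_inc = 34.2 W

P_reflected ≈ 19.6 W; P_delivered ≈ 34.2 W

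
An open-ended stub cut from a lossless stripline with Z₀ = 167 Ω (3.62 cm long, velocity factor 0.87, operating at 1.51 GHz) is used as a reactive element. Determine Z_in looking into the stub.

Z_in ≈ −j43.5 Ω

λ = v/f = 0.87·c / 1.51 GHz = 0.173 m
βl = 2π·l/λ = 2π × 0.209 = 75.4°
tan(βl) = 3.84
For an open-ended stub, Z_in = −jZ_0·cot(βl) = −jZ_0/tan(βl)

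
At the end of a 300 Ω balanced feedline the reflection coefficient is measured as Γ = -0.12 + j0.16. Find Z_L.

Z_L ≈ 225 + j75 Ω

Z_L = Z_0·(1 + Γ)/(1 − Γ) = 300·(0.88 + j0.16)/(1.12 − j0.16)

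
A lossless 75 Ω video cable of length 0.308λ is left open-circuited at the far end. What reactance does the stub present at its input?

X_in ≈ 28.6 Ω (inductive)

βl = 2π × 0.308 = 111°
tan(βl) = -2.62
For an open-circuited stub, Z_in = −jZ_0·cot(βl) = −jZ_0/tan(βl)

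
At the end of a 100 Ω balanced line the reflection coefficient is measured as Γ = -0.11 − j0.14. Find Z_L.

Z_L ≈ 77.4 − j22.4 Ω

Z_L = Z_0·(1 + Γ)/(1 − Γ) = 100·(0.89 − j0.14)/(1.11 + j0.14)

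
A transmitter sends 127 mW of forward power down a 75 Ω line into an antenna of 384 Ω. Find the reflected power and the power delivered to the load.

Γ = (384 − 75)/(384 + 75) = 0.673
|Γ|² = 0.453
P_refl = |Γ|²·P_inc = 57.6 mW, P_del = (1 − |Γ|²)·P_inc = 69.4 mW

P_reflected ≈ 57.6 mW; P_delivered ≈ 69.4 mW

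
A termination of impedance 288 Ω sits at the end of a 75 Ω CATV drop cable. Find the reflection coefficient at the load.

Γ = 0.587

Γ = (Z_L − Z_0)/(Z_L + Z_0) = (288 − 75)/(288 + 75) = 213/363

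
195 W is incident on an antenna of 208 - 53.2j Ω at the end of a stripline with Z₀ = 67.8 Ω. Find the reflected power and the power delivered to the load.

|Γ| = |(140.2 − j53.2)/(275.8 − j53.2)| = 0.534
|Γ|² = 0.285
P_refl = |Γ|²·P_inc = 55.6 W, P_del = (1 − |Γ|²)·P_inc = 139 W

P_reflected ≈ 55.6 W; P_delivered ≈ 139 W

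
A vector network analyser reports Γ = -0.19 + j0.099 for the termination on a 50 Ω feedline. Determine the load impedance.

Z_L ≈ 33.5 + j6.94 Ω

Z_L = Z_0·(1 + Γ)/(1 − Γ) = 50·(0.81 + j0.099)/(1.19 − j0.099)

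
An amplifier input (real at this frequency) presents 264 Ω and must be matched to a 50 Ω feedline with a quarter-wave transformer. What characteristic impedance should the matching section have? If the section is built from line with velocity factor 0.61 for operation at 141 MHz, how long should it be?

Z_qwt = √(Z_0·R_L) = √(50 × 264) = √13200
λ = 0.61·c/f = 1.3 m, so l = λ/4 = 0.324 m

Z_qwt ≈ 115 Ω; length ≈ 32.4 cm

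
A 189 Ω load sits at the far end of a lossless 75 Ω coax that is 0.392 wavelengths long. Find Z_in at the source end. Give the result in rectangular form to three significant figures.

Z_in ≈ 60.8 + j63.1 Ω

βl = 2π × 0.392 = 141°
tan(βl) = tan(141°) = -0.806
Z_in = Z_0·(Z_L + jZ_0·tanβl)/(Z_0 + jZ_L·tanβl)
     = 75·(189 − j60.5)/(75 − j152)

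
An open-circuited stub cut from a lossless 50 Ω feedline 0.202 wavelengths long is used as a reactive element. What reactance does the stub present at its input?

X_in ≈ -15.6 Ω (capacitive)

βl = 2π × 0.202 = 72.7°
tan(βl) = 3.21
For an open-circuited stub, Z_in = −jZ_0·cot(βl) = −jZ_0/tan(βl)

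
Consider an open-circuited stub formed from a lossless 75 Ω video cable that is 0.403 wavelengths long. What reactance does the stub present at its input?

βl = 2π × 0.403 = 145°
tan(βl) = -0.698
For an open-circuited stub, Z_in = −jZ_0·cot(βl) = −jZ_0/tan(βl)

X_in ≈ 107 Ω (inductive)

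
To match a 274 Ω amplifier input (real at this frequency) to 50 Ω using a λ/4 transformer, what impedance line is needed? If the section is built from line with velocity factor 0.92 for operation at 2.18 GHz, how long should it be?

Z_qwt ≈ 117 Ω; length ≈ 3.17 cm

Z_qwt = √(Z_0·R_L) = √(50 × 274) = √13700
λ = 0.92·c/f = 0.127 m, so l = λ/4 = 0.0317 m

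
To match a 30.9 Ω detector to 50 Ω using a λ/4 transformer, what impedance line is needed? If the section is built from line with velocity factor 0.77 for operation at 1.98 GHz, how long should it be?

Z_qwt = √(Z_0·R_L) = √(50 × 30.9) = √1545
λ = 0.77·c/f = 0.117 m, so l = λ/4 = 0.0292 m

Z_qwt ≈ 39.3 Ω; length ≈ 2.92 cm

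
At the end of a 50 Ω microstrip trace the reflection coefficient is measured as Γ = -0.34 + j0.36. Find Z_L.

Z_L = Z_0·(1 + Γ)/(1 − Γ) = 50·(0.66 + j0.36)/(1.34 − j0.36)

Z_L ≈ 19.6 + j18.7 Ω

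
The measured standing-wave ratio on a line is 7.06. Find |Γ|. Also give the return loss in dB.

|Γ| = (S − 1)/(S + 1) = (7.06 − 1)/(7.06 + 1) = 6.06/8.06
RL = −20·log₁₀|Γ| = −20·log₁₀(0.752)

|Γ| ≈ 0.752; return loss ≈ 2.48 dB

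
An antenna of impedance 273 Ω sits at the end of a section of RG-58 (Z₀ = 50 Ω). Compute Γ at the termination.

Γ = (Z_L − Z_0)/(Z_L + Z_0) = (273 − 50)/(273 + 50) = 223/323

Γ = 0.69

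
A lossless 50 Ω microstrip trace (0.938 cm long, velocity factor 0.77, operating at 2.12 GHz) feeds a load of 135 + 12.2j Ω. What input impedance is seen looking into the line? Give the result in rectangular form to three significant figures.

λ = v/f = 0.77·c / 2.12 GHz = 0.109 m
βl = 2π·l/λ = 2π × 0.0861 = 31°
tan(βl) = tan(31°) = 0.601
Z_in = Z_0·(Z_L + jZ_0·tanβl)/(Z_0 + jZ_L·tanβl)
     = 50·(135 + j42.2)/(42.7 + j81.1)

Z_in ≈ 54.7 − j54.5 Ω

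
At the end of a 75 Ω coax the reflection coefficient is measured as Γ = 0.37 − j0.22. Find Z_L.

Z_L ≈ 137 − j74.1 Ω

Z_L = Z_0·(1 + Γ)/(1 − Γ) = 75·(1.37 − j0.22)/(0.63 + j0.22)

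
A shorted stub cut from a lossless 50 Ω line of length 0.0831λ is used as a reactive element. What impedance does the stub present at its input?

βl = 2π × 0.0831 = 29.9°
tan(βl) = 0.575
For a shorted stub, Z_in = jZ_0·tan(βl)

Z_in ≈ +j28.8 Ω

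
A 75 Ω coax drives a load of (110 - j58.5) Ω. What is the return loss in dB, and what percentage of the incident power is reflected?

Γ = (35 − j58.5)/(185 − j58.5), |Γ| = 0.351
RL = −20·log₁₀(0.351) = 9.09 dB
P_refl/P_inc = |Γ|² = 0.123

RL ≈ 9.09 dB; 12.3% of incident power reflected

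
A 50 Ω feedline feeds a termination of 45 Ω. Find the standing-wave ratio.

VSWR ≈ 1.11

Γ = (45 − 50)/(45 + 50) = -0.0526
VSWR = (1 + 0.0526)/(1 − 0.0526)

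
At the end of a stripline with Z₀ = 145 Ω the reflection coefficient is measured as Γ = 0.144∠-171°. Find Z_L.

Z_L = Z_0·(1 + Γ)/(1 − Γ) = 145·(0.858 − j0.0225)/(1.14 + j0.0225)

Z_L ≈ 109 − j5.01 Ω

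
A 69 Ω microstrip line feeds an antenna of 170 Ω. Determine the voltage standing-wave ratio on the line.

Γ = (170 − 69)/(170 + 69) = 0.423
VSWR = (1 + 0.423)/(1 − 0.423)

VSWR ≈ 2.46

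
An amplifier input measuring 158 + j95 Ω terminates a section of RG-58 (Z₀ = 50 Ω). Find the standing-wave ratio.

Γ = (Z_L − Z_0)/(Z_L + Z_0) = (108 + j95)/(208 + j95)
|Γ| = 144/229 = 0.629
VSWR = (1 + |Γ|)/(1 − |Γ|) = 1.63/0.371

VSWR ≈ 4.39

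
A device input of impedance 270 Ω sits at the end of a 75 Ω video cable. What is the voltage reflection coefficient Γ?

Γ = 0.565

Γ = (Z_L − Z_0)/(Z_L + Z_0) = (270 − 75)/(270 + 75) = 195/345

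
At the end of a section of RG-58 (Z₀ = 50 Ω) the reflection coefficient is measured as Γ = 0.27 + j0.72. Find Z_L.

Z_L ≈ 19.4 + j68.5 Ω

Z_L = Z_0·(1 + Γ)/(1 − Γ) = 50·(1.27 + j0.72)/(0.73 − j0.72)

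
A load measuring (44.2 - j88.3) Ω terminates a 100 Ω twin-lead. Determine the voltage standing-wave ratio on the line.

VSWR ≈ 4.23

Γ = (Z_L − Z_0)/(Z_L + Z_0) = (-55.8 − j88.3)/(144.2 − j88.3)
|Γ| = 104/169 = 0.618
VSWR = (1 + |Γ|)/(1 − |Γ|) = 1.62/0.382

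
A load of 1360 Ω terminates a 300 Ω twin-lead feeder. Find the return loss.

Γ = (1360 − 300)/(1360 + 300) = 0.639
RL = −20·log₁₀|Γ| = −20·log₁₀(0.639)

RL ≈ 3.9 dB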